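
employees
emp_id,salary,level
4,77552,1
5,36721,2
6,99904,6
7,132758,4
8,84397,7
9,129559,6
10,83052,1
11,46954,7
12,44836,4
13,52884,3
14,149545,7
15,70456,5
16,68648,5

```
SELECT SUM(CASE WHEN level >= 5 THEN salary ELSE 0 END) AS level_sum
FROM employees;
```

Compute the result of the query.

emp_id=4: ✗
emp_id=5: ✗
emp_id=6: ✓ → 99904
emp_id=7: ✗
emp_id=8: ✓ → 84397
emp_id=9: ✓ → 129559
emp_id=10: ✗
emp_id=11: ✓ → 46954
emp_id=12: ✗
emp_id=13: ✗
emp_id=14: ✓ → 149545
emp_id=15: ✓ → 70456
emp_id=16: ✓ → 68648
level_sum = 99904 + 84397 + 129559 + 46954 + 149545 + 70456 + 68648 = 649463

649463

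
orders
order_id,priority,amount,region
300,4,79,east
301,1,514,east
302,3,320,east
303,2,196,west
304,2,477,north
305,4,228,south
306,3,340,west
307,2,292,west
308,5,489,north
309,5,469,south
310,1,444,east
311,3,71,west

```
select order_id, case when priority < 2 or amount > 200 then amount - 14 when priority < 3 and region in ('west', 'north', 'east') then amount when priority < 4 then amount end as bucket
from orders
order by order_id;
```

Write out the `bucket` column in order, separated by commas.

NULL, 500, 306, 196, 463, 214, 326, 278, 475, 455, 430, 71

order_id=300: (no match → NULL) → NULL
order_id=301: priority < 2 or amount > 200 → 500
order_id=302: priority < 2 or amount > 200 → 306
order_id=303: priority < 3 and region in ('west', 'north', 'east') → 196
order_id=304: priority < 2 or amount > 200 → 463
order_id=305: priority < 2 or amount > 200 → 214
order_id=306: priority < 2 or amount > 200 → 326
order_id=307: priority < 2 or amount > 200 → 278
order_id=308: priority < 2 or amount > 200 → 475
order_id=309: priority < 2 or amount > 200 → 455
order_id=310: priority < 2 or amount > 200 → 430
order_id=311: priority < 4 → 71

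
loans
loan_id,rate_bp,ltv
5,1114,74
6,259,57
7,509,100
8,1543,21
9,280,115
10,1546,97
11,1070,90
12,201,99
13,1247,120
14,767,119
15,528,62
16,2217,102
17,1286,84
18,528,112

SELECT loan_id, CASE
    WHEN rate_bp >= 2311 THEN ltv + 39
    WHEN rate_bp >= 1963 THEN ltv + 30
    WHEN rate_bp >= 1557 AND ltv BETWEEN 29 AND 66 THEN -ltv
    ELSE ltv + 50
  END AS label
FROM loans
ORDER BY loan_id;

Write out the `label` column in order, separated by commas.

loan_id=5: ELSE → 124
loan_id=6: ELSE → 107
loan_id=7: ELSE → 150
loan_id=8: ELSE → 71
loan_id=9: ELSE → 165
loan_id=10: ELSE → 147
loan_id=11: ELSE → 140
loan_id=12: ELSE → 149
loan_id=13: ELSE → 170
loan_id=14: ELSE → 169
loan_id=15: ELSE → 112
loan_id=16: rate_bp >= 1963 → 132
loan_id=17: ELSE → 134
loan_id=18: ELSE → 162

124, 107, 150, 71, 165, 147, 140, 149, 170, 169, 112, 132, 134, 162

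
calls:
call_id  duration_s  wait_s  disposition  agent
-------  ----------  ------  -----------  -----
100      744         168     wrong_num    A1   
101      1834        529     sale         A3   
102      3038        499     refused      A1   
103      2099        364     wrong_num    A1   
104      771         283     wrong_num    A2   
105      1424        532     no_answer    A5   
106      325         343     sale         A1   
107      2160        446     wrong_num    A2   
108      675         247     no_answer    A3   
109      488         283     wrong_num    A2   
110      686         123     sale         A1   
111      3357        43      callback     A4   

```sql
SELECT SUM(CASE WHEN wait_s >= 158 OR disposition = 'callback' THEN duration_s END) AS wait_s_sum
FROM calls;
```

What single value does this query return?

call_id=100: ✓ → 744
call_id=101: ✓ → 1834
call_id=102: ✓ → 3038
call_id=103: ✓ → 2099
call_id=104: ✓ → 771
call_id=105: ✓ → 1424
call_id=106: ✓ → 325
call_id=107: ✓ → 2160
call_id=108: ✓ → 675
call_id=109: ✓ → 488
call_id=110: ✗
call_id=111: ✓ → 3357
wait_s_sum = 744 + 1834 + 3038 + 2099 + 771 + 1424 + 325 + 2160 + 675 + 488 + 3357 = 16915

16915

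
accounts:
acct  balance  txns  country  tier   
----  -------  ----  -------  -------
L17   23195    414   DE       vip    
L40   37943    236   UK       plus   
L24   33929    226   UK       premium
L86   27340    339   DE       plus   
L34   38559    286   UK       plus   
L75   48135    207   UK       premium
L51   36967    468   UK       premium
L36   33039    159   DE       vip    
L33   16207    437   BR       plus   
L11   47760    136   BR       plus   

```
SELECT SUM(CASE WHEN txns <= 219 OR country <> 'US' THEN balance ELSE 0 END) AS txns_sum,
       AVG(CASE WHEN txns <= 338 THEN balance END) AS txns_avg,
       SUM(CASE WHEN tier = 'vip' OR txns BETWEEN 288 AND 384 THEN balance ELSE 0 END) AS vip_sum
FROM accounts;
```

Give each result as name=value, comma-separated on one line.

txns_sum=343074, txns_avg=39894.1666666667, vip_sum=83574

[txns_sum: txns <= 219 OR country <> 'US']
acct=L17: ✓ → 23195
acct=L40: ✓ → 37943
acct=L24: ✓ → 33929
acct=L86: ✓ → 27340
acct=L34: ✓ → 38559
acct=L75: ✓ → 48135
acct=L51: ✓ → 36967
acct=L36: ✓ → 33039
acct=L33: ✓ → 16207
acct=L11: ✓ → 47760
txns_sum = 23195 + 37943 + 33929 + 27340 + 38559 + 48135 + 36967 + 33039 + 16207 + 47760 = 343074
—
[txns_avg: txns <= 338]
acct=L17: ✗
acct=L40: ✓ → 37943
acct=L24: ✓ → 33929
acct=L86: ✗
acct=L34: ✓ → 38559
acct=L75: ✓ → 48135
acct=L51: ✗
acct=L36: ✓ → 33039
acct=L33: ✗
acct=L11: ✓ → 47760
txns_avg = (37943 + 33929 + 38559 + 48135 + 33039 + 47760) / 6 = 39894.1666666667
—
[vip_sum: tier = 'vip' OR txns BETWEEN 288 AND 384]
acct=L17: ✓ → 23195
acct=L40: ✗
acct=L24: ✗
acct=L86: ✓ → 27340
acct=L34: ✗
acct=L75: ✗
acct=L51: ✗
acct=L36: ✓ → 33039
acct=L33: ✗
acct=L11: ✗
vip_sum = 23195 + 27340 + 33039 = 83574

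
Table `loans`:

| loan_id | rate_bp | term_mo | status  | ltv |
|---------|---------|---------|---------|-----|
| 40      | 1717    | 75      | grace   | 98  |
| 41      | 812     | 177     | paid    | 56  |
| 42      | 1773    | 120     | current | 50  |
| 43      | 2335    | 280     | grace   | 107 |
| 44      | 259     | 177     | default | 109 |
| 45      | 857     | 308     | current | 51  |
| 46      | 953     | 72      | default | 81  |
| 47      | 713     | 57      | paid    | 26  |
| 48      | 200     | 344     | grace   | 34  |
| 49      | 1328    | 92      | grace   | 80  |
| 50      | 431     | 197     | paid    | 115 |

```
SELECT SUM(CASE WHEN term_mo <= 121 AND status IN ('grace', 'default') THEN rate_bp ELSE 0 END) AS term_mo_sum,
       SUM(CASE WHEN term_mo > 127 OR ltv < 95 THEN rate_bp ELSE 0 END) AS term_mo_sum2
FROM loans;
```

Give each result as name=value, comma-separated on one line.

[term_mo_sum: term_mo <= 121 AND status IN ('grace', 'default')]
loan_id=40: ✓ → 1717
loan_id=41: ✗
loan_id=42: ✗
loan_id=43: ✗
loan_id=44: ✗
loan_id=45: ✗
loan_id=46: ✓ → 953
loan_id=47: ✗
loan_id=48: ✗
loan_id=49: ✓ → 1328
loan_id=50: ✗
term_mo_sum = 1717 + 953 + 1328 = 3998
—
[term_mo_sum2: term_mo > 127 OR ltv < 95]
loan_id=40: ✗
loan_id=41: ✓ → 812
loan_id=42: ✓ → 1773
loan_id=43: ✓ → 2335
loan_id=44: ✓ → 259
loan_id=45: ✓ → 857
loan_id=46: ✓ → 953
loan_id=47: ✓ → 713
loan_id=48: ✓ → 200
loan_id=49: ✓ → 1328
loan_id=50: ✓ → 431
term_mo_sum2 = 812 + 1773 + 2335 + 259 + 857 + 953 + 713 + 200 + 1328 + 431 = 9661

term_mo_sum=3998, term_mo_sum2=9661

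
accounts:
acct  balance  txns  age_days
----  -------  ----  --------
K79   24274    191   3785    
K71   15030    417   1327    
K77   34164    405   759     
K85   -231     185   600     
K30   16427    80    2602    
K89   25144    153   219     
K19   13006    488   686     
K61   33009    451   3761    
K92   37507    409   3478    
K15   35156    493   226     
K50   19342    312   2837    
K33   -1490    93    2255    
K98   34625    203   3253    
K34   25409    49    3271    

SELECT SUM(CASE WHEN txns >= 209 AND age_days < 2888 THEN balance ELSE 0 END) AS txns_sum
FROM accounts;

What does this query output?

acct=K79: ✗
acct=K71: ✓ → 15030
acct=K77: ✓ → 34164
acct=K85: ✗
acct=K30: ✗
acct=K89: ✗
acct=K19: ✓ → 13006
acct=K61: ✗
acct=K92: ✗
acct=K15: ✓ → 35156
acct=K50: ✓ → 19342
acct=K33: ✗
acct=K98: ✗
acct=K34: ✗
txns_sum = 15030 + 34164 + 13006 + 35156 + 19342 = 116698

116698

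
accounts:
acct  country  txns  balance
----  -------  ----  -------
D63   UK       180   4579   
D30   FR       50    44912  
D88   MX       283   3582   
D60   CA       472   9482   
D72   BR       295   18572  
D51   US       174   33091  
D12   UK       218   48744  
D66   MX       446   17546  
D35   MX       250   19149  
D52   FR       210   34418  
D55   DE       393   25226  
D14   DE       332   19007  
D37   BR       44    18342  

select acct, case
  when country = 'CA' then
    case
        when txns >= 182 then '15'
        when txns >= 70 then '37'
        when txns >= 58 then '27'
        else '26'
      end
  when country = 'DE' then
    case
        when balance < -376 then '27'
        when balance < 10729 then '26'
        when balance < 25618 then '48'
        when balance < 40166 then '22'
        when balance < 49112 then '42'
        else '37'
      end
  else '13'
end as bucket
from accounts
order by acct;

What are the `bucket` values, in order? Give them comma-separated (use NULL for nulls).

acct=D12: country='UK' → outer ELSE → 13
acct=D14: country='DE' → inner[balance < 25618] → 48
acct=D30: country='FR' → outer ELSE → 13
acct=D35: country='MX' → outer ELSE → 13
acct=D37: country='BR' → outer ELSE → 13
acct=D51: country='US' → outer ELSE → 13
acct=D52: country='FR' → outer ELSE → 13
acct=D55: country='DE' → inner[balance < 25618] → 48
acct=D60: country='CA' → inner[txns >= 182] → 15
acct=D63: country='UK' → outer ELSE → 13
acct=D66: country='MX' → outer ELSE → 13
acct=D72: country='BR' → outer ELSE → 13
acct=D88: country='MX' → outer ELSE → 13

13, 48, 13, 13, 13, 13, 13, 48, 15, 13, 13, 13, 13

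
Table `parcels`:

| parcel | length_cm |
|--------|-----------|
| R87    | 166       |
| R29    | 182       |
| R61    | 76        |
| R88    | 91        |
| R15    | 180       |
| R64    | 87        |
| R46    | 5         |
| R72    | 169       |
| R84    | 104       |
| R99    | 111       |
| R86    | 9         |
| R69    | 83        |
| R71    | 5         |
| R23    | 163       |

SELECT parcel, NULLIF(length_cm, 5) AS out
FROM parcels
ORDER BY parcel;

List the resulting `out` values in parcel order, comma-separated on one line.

parcel=R15: length_cm=180 vs 5: differ → 180
parcel=R23: length_cm=163 vs 5: differ → 163
parcel=R29: length_cm=182 vs 5: differ → 182
parcel=R46: length_cm=5 vs 5: equal → NULL
parcel=R61: length_cm=76 vs 5: differ → 76
parcel=R64: length_cm=87 vs 5: differ → 87
parcel=R69: length_cm=83 vs 5: differ → 83
parcel=R71: length_cm=5 vs 5: equal → NULL
parcel=R72: length_cm=169 vs 5: differ → 169
parcel=R84: length_cm=104 vs 5: differ → 104
parcel=R86: length_cm=9 vs 5: differ → 9
parcel=R87: length_cm=166 vs 5: differ → 166
parcel=R88: length_cm=91 vs 5: differ → 91
parcel=R99: length_cm=111 vs 5: differ → 111

180, 163, 182, NULL, 76, 87, 83, NULL, 169, 104, 9, 166, 91, 111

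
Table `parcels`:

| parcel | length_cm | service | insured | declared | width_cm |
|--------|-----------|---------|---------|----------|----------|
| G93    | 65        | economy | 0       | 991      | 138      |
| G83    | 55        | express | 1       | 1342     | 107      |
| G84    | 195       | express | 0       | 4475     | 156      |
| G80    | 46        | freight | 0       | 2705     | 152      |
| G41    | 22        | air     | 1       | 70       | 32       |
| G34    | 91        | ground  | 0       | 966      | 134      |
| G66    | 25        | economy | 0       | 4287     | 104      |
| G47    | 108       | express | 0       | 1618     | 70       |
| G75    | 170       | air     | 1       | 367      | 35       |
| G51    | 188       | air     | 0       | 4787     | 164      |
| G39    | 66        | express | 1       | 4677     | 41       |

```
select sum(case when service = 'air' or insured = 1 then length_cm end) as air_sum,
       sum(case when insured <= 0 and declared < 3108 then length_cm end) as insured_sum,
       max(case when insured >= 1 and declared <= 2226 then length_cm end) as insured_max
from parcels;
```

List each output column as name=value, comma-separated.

air_sum=501, insured_sum=310, insured_max=170

[air_sum: service = 'air' or insured = 1]
parcel=G93: ✗
parcel=G83: ✓ → 55
parcel=G84: ✗
parcel=G80: ✗
parcel=G41: ✓ → 22
parcel=G34: ✗
parcel=G66: ✗
parcel=G47: ✗
parcel=G75: ✓ → 170
parcel=G51: ✓ → 188
parcel=G39: ✓ → 66
air_sum = 55 + 22 + 170 + 188 + 66 = 501
—
[insured_sum: insured <= 0 and declared < 3108]
parcel=G93: ✓ → 65
parcel=G83: ✗
parcel=G84: ✗
parcel=G80: ✓ → 46
parcel=G41: ✗
parcel=G34: ✓ → 91
parcel=G66: ✗
parcel=G47: ✓ → 108
parcel=G75: ✗
parcel=G51: ✗
parcel=G39: ✗
insured_sum = 65 + 46 + 91 + 108 = 310
—
[insured_max: insured >= 1 and declared <= 2226]
parcel=G93: ✗
parcel=G83: ✓ → 55
parcel=G84: ✗
parcel=G80: ✗
parcel=G41: ✓ → 22
parcel=G34: ✗
parcel=G66: ✗
parcel=G47: ✗
parcel=G75: ✓ → 170
parcel=G51: ✗
parcel=G39: ✗
insured_max = MAX(55, 22, 170) = 170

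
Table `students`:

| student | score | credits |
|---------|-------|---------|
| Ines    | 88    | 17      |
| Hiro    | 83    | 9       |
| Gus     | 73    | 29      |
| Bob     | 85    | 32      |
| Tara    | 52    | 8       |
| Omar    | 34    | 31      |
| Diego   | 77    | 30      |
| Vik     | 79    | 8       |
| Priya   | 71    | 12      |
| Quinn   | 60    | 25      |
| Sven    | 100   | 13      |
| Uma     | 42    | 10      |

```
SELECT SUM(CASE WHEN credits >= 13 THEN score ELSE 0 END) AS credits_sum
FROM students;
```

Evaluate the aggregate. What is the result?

student=Ines: ✓ → 88
student=Hiro: ✗
student=Gus: ✓ → 73
student=Bob: ✓ → 85
student=Tara: ✗
student=Omar: ✓ → 34
student=Diego: ✓ → 77
student=Vik: ✗
student=Priya: ✗
student=Quinn: ✓ → 60
student=Sven: ✓ → 100
student=Uma: ✗
credits_sum = 88 + 73 + 85 + 34 + 77 + 60 + 100 = 517

517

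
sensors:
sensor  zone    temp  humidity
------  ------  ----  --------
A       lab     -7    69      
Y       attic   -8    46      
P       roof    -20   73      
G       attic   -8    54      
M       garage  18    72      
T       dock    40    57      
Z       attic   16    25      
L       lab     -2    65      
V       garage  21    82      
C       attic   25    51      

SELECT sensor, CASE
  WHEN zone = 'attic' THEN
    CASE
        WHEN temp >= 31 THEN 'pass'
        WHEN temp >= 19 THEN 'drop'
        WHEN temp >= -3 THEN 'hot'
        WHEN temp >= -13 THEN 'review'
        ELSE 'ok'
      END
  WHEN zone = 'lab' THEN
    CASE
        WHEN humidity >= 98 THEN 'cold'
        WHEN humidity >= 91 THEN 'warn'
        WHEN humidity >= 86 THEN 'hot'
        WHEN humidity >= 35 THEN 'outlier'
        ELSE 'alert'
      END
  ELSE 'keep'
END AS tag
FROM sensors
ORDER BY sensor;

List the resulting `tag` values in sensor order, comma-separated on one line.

outlier, drop, review, outlier, keep, keep, keep, keep, review, hot

sensor=A: zone='lab' → inner[humidity >= 35] → outlier
sensor=C: zone='attic' → inner[temp >= 19] → drop
sensor=G: zone='attic' → inner[temp >= -13] → review
sensor=L: zone='lab' → inner[humidity >= 35] → outlier
sensor=M: zone='garage' → outer ELSE → keep
sensor=P: zone='roof' → outer ELSE → keep
sensor=T: zone='dock' → outer ELSE → keep
sensor=V: zone='garage' → outer ELSE → keep
sensor=Y: zone='attic' → inner[temp >= -13] → review
sensor=Z: zone='attic' → inner[temp >= -3] → hot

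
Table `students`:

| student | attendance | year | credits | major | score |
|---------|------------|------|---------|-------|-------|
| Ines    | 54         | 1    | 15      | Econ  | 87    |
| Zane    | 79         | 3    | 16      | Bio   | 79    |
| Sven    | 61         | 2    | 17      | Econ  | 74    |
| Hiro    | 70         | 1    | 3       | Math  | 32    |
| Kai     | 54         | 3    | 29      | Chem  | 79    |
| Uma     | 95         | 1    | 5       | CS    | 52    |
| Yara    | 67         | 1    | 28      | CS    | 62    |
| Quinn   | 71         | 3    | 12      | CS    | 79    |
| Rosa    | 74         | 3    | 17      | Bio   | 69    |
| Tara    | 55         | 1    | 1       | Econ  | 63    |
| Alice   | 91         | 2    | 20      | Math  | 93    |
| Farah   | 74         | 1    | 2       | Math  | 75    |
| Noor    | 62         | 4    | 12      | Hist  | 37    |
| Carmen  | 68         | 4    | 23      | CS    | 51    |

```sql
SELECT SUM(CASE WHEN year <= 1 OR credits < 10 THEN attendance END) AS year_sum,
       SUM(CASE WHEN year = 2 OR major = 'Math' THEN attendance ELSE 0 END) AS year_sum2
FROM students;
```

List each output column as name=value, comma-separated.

[year_sum: year <= 1 OR credits < 10]
student=Ines: ✓ → 54
student=Zane: ✗
student=Sven: ✗
student=Hiro: ✓ → 70
student=Kai: ✗
student=Uma: ✓ → 95
student=Yara: ✓ → 67
student=Quinn: ✗
student=Rosa: ✗
student=Tara: ✓ → 55
student=Alice: ✗
student=Farah: ✓ → 74
student=Noor: ✗
student=Carmen: ✗
year_sum = 54 + 70 + 95 + 67 + 55 + 74 = 415
—
[year_sum2: year = 2 OR major = 'Math']
student=Ines: ✗
student=Zane: ✗
student=Sven: ✓ → 61
student=Hiro: ✓ → 70
student=Kai: ✗
student=Uma: ✗
student=Yara: ✗
student=Quinn: ✗
student=Rosa: ✗
student=Tara: ✗
student=Alice: ✓ → 91
student=Farah: ✓ → 74
student=Noor: ✗
student=Carmen: ✗
year_sum2 = 61 + 70 + 91 + 74 = 296

year_sum=415, year_sum2=296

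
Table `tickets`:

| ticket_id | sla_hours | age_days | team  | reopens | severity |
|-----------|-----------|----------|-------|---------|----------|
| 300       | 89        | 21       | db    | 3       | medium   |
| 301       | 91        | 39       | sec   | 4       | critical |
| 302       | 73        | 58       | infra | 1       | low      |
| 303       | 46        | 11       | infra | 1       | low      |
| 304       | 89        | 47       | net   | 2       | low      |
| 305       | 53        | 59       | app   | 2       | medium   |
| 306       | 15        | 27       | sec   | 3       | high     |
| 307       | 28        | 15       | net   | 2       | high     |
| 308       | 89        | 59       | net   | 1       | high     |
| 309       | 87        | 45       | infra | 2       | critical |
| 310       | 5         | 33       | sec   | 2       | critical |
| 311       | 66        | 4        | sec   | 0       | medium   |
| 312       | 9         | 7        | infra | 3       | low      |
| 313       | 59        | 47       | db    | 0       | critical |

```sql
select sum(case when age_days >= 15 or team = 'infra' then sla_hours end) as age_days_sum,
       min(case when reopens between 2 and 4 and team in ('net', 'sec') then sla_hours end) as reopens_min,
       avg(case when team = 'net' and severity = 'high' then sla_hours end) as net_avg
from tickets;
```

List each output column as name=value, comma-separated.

age_days_sum=733, reopens_min=5, net_avg=58.5

[age_days_sum: age_days >= 15 or team = 'infra']
ticket_id=300: ✓ → 89
ticket_id=301: ✓ → 91
ticket_id=302: ✓ → 73
ticket_id=303: ✓ → 46
ticket_id=304: ✓ → 89
ticket_id=305: ✓ → 53
ticket_id=306: ✓ → 15
ticket_id=307: ✓ → 28
ticket_id=308: ✓ → 89
ticket_id=309: ✓ → 87
ticket_id=310: ✓ → 5
ticket_id=311: ✗
ticket_id=312: ✓ → 9
ticket_id=313: ✓ → 59
age_days_sum = 89 + 91 + 73 + 46 + 89 + 53 + 15 + 28 + 89 + 87 + 5 + 9 + 59 = 733
—
[reopens_min: reopens between 2 and 4 and team in ('net', 'sec')]
ticket_id=300: ✗
ticket_id=301: ✓ → 91
ticket_id=302: ✗
ticket_id=303: ✗
ticket_id=304: ✓ → 89
ticket_id=305: ✗
ticket_id=306: ✓ → 15
ticket_id=307: ✓ → 28
ticket_id=308: ✗
ticket_id=309: ✗
ticket_id=310: ✓ → 5
ticket_id=311: ✗
ticket_id=312: ✗
ticket_id=313: ✗
reopens_min = MIN(91, 89, 15, 28, 5) = 5
—
[net_avg: team = 'net' and severity = 'high']
ticket_id=300: ✗
ticket_id=301: ✗
ticket_id=302: ✗
ticket_id=303: ✗
ticket_id=304: ✗
ticket_id=305: ✗
ticket_id=306: ✗
ticket_id=307: ✓ → 28
ticket_id=308: ✓ → 89
ticket_id=309: ✗
ticket_id=310: ✗
ticket_id=311: ✗
ticket_id=312: ✗
ticket_id=313: ✗
net_avg = (28 + 89) / 2 = 58.5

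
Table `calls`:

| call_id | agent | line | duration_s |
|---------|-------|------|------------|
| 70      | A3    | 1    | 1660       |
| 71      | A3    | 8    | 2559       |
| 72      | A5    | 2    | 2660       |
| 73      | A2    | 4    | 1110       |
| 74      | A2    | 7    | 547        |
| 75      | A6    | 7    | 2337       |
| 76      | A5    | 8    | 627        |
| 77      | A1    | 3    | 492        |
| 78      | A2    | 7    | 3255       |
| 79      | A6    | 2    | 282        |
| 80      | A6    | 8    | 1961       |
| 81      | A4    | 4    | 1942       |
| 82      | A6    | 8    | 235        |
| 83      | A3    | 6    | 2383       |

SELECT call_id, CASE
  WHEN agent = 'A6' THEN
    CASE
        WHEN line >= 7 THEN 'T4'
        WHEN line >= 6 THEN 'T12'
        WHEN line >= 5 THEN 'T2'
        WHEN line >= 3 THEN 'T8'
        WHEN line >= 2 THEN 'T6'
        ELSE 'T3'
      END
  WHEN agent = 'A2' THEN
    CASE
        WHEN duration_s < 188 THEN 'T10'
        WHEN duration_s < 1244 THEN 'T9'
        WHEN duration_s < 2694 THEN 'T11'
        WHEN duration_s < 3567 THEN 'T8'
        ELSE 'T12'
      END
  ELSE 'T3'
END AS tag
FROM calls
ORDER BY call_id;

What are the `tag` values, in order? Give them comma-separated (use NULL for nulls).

call_id=70: agent='A3' → outer ELSE → T3
call_id=71: agent='A3' → outer ELSE → T3
call_id=72: agent='A5' → outer ELSE → T3
call_id=73: agent='A2' → inner[duration_s < 1244] → T9
call_id=74: agent='A2' → inner[duration_s < 1244] → T9
call_id=75: agent='A6' → inner[line >= 7] → T4
call_id=76: agent='A5' → outer ELSE → T3
call_id=77: agent='A1' → outer ELSE → T3
call_id=78: agent='A2' → inner[duration_s < 3567] → T8
call_id=79: agent='A6' → inner[line >= 2] → T6
call_id=80: agent='A6' → inner[line >= 7] → T4
call_id=81: agent='A4' → outer ELSE → T3
call_id=82: agent='A6' → inner[line >= 7] → T4
call_id=83: agent='A3' → outer ELSE → T3

T3, T3, T3, T9, T9, T4, T3, T3, T8, T6, T4, T3, T4, T3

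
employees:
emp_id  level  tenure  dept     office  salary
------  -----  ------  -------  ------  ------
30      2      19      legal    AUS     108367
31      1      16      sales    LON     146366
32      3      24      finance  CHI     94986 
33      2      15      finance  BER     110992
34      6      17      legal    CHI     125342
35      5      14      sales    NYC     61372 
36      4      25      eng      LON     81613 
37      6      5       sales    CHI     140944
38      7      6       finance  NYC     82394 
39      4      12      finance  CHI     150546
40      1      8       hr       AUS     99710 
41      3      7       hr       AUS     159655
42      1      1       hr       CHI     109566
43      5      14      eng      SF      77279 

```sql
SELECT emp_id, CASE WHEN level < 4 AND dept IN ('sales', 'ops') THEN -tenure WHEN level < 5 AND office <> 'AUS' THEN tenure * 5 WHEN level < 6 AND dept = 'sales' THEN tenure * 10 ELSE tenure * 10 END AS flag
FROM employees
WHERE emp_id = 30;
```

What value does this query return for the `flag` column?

emp_id = 30: level=2, tenure=19, dept=legal, office=AUS, salary=108367.
level < 4 AND dept IN ('sales', 'ops') → false
level < 5 AND office <> 'AUS' → false
level < 6 AND dept = 'sales' → false
No prior WHEN matched → ELSE → 190

190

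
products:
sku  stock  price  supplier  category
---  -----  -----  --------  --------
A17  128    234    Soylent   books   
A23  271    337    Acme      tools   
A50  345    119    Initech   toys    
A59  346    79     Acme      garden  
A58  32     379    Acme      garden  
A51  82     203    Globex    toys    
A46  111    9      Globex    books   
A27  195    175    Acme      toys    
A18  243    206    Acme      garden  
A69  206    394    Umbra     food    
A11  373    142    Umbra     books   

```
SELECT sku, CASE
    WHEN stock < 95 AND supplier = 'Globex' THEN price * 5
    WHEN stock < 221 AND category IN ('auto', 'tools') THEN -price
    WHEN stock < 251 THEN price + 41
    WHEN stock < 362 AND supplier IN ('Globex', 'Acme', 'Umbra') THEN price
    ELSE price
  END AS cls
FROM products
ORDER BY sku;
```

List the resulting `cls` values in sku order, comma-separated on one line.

142, 275, 247, 337, 216, 50, 119, 1015, 420, 79, 435

sku=A11: ELSE → 142
sku=A17: stock < 251 → 275
sku=A18: stock < 251 → 247
sku=A23: stock < 362 AND supplier IN ('Globex', 'Acme', 'Umbra') → 337
sku=A27: stock < 251 → 216
sku=A46: stock < 251 → 50
sku=A50: ELSE → 119
sku=A51: stock < 95 AND supplier = 'Globex' → 1015
sku=A58: stock < 251 → 420
sku=A59: stock < 362 AND supplier IN ('Globex', 'Acme', 'Umbra') → 79
sku=A69: stock < 251 → 435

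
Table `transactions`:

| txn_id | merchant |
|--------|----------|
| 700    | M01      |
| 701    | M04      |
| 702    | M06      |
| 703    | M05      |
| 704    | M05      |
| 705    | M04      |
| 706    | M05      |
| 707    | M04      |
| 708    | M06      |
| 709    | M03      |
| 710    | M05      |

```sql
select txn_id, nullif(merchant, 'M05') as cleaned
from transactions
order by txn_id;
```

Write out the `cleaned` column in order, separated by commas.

txn_id=700: merchant=M01 vs M05: differ → M01
txn_id=701: merchant=M04 vs M05: differ → M04
txn_id=702: merchant=M06 vs M05: differ → M06
txn_id=703: merchant=M05 vs M05: equal → NULL
txn_id=704: merchant=M05 vs M05: equal → NULL
txn_id=705: merchant=M04 vs M05: differ → M04
txn_id=706: merchant=M05 vs M05: equal → NULL
txn_id=707: merchant=M04 vs M05: differ → M04
txn_id=708: merchant=M06 vs M05: differ → M06
txn_id=709: merchant=M03 vs M05: differ → M03
txn_id=710: merchant=M05 vs M05: equal → NULL

M01, M04, M06, NULL, NULL, M04, NULL, M04, M06, M03, NULL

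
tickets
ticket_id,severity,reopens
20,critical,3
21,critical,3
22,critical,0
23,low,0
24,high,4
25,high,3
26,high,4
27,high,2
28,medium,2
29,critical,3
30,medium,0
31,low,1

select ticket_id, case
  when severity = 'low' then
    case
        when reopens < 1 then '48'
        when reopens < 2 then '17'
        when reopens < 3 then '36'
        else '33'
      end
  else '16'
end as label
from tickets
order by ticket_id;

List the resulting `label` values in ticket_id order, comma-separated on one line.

16, 16, 16, 48, 16, 16, 16, 16, 16, 16, 16, 17

ticket_id=20: severity='critical' → outer ELSE → 16
ticket_id=21: severity='critical' → outer ELSE → 16
ticket_id=22: severity='critical' → outer ELSE → 16
ticket_id=23: severity='low' → inner[reopens < 1] → 48
ticket_id=24: severity='high' → outer ELSE → 16
ticket_id=25: severity='high' → outer ELSE → 16
ticket_id=26: severity='high' → outer ELSE → 16
ticket_id=27: severity='high' → outer ELSE → 16
ticket_id=28: severity='medium' → outer ELSE → 16
ticket_id=29: severity='critical' → outer ELSE → 16
ticket_id=30: severity='medium' → outer ELSE → 16
ticket_id=31: severity='low' → inner[reopens < 2] → 17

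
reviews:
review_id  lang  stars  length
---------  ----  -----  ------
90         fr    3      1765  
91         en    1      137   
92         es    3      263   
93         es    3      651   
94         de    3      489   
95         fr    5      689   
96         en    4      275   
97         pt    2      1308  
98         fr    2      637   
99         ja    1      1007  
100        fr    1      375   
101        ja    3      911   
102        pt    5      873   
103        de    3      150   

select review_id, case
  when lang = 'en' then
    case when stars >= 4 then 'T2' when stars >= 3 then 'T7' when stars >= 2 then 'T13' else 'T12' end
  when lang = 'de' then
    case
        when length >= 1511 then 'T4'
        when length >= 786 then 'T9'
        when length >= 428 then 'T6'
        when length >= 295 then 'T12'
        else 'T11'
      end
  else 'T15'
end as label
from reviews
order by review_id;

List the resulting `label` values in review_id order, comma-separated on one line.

review_id=90: lang='fr' → outer ELSE → T15
review_id=91: lang='en' → inner[ELSE] → T12
review_id=92: lang='es' → outer ELSE → T15
review_id=93: lang='es' → outer ELSE → T15
review_id=94: lang='de' → inner[length >= 428] → T6
review_id=95: lang='fr' → outer ELSE → T15
review_id=96: lang='en' → inner[stars >= 4] → T2
review_id=97: lang='pt' → outer ELSE → T15
review_id=98: lang='fr' → outer ELSE → T15
review_id=99: lang='ja' → outer ELSE → T15
review_id=100: lang='fr' → outer ELSE → T15
review_id=101: lang='ja' → outer ELSE → T15
review_id=102: lang='pt' → outer ELSE → T15
review_id=103: lang='de' → inner[ELSE] → T11

T15, T12, T15, T15, T6, T15, T2, T15, T15, T15, T15, T15, T15, T11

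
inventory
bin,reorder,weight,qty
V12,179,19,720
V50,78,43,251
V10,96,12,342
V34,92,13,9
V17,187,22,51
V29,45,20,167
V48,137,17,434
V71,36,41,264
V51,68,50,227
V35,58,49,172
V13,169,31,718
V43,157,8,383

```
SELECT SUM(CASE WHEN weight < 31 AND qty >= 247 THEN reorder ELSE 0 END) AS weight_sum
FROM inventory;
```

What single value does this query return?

bin=V12: ✓ → 179
bin=V50: ✗
bin=V10: ✓ → 96
bin=V34: ✗
bin=V17: ✗
bin=V29: ✗
bin=V48: ✓ → 137
bin=V71: ✗
bin=V51: ✗
bin=V35: ✗
bin=V13: ✗
bin=V43: ✓ → 157
weight_sum = 179 + 96 + 137 + 157 = 569

569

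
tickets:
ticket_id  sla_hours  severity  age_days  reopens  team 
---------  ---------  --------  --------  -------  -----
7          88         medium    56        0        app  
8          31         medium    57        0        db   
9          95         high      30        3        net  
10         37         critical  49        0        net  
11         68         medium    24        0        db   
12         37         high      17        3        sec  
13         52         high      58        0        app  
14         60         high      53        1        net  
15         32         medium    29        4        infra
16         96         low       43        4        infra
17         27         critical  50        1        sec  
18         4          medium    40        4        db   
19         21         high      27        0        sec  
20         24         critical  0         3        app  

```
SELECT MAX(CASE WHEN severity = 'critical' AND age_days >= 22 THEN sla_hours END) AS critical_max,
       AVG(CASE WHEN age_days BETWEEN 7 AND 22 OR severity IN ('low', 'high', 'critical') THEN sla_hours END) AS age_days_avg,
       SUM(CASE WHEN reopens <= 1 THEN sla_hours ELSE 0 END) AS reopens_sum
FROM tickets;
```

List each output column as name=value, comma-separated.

[critical_max: severity = 'critical' AND age_days >= 22]
ticket_id=7: ✗
ticket_id=8: ✗
ticket_id=9: ✗
ticket_id=10: ✓ → 37
ticket_id=11: ✗
ticket_id=12: ✗
ticket_id=13: ✗
ticket_id=14: ✗
ticket_id=15: ✗
ticket_id=16: ✗
ticket_id=17: ✓ → 27
ticket_id=18: ✗
ticket_id=19: ✗
ticket_id=20: ✗
critical_max = MAX(37, 27) = 37
—
[age_days_avg: age_days BETWEEN 7 AND 22 OR severity IN ('low', 'high', 'critical')]
ticket_id=7: ✗
ticket_id=8: ✗
ticket_id=9: ✓ → 95
ticket_id=10: ✓ → 37
ticket_id=11: ✗
ticket_id=12: ✓ → 37
ticket_id=13: ✓ → 52
ticket_id=14: ✓ → 60
ticket_id=15: ✗
ticket_id=16: ✓ → 96
ticket_id=17: ✓ → 27
ticket_id=18: ✗
ticket_id=19: ✓ → 21
ticket_id=20: ✓ → 24
age_days_avg = (95 + 37 + 37 + 52 + 60 + 96 + 27 + 21 + 24) / 9 = 49.8888888889
—
[reopens_sum: reopens <= 1]
ticket_id=7: ✓ → 88
ticket_id=8: ✓ → 31
ticket_id=9: ✗
ticket_id=10: ✓ → 37
ticket_id=11: ✓ → 68
ticket_id=12: ✗
ticket_id=13: ✓ → 52
ticket_id=14: ✓ → 60
ticket_id=15: ✗
ticket_id=16: ✗
ticket_id=17: ✓ → 27
ticket_id=18: ✗
ticket_id=19: ✓ → 21
ticket_id=20: ✗
reopens_sum = 88 + 31 + 37 + 68 + 52 + 60 + 27 + 21 = 384

critical_max=37, age_days_avg=49.8888888889, reopens_sum=384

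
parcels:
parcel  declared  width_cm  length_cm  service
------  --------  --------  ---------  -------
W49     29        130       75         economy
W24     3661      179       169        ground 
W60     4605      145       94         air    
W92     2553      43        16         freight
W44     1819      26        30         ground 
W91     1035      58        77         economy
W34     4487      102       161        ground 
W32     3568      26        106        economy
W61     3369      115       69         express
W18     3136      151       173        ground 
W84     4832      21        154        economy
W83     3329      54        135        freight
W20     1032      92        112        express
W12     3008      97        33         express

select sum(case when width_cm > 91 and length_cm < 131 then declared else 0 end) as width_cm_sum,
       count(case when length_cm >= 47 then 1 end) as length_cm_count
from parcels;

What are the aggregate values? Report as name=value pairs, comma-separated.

[width_cm_sum: width_cm > 91 and length_cm < 131]
parcel=W49: ✓ → 29
parcel=W24: ✗
parcel=W60: ✓ → 4605
parcel=W92: ✗
parcel=W44: ✗
parcel=W91: ✗
parcel=W34: ✗
parcel=W32: ✗
parcel=W61: ✓ → 3369
parcel=W18: ✗
parcel=W84: ✗
parcel=W83: ✗
parcel=W20: ✓ → 1032
parcel=W12: ✓ → 3008
width_cm_sum = 29 + 4605 + 3369 + 1032 + 3008 = 12043
—
[length_cm_count: length_cm >= 47]
parcel=W49: ✓ → 1
parcel=W24: ✓ → 1
parcel=W60: ✓ → 1
parcel=W92: ✗
parcel=W44: ✗
parcel=W91: ✓ → 1
parcel=W34: ✓ → 1
parcel=W32: ✓ → 1
parcel=W61: ✓ → 1
parcel=W18: ✓ → 1
parcel=W84: ✓ → 1
parcel=W83: ✓ → 1
parcel=W20: ✓ → 1
parcel=W12: ✗
length_cm_count = COUNT(1, 1, 1, 1, 1, 1, 1, 1, 1, 1, 1) = 11

width_cm_sum=12043, length_cm_count=11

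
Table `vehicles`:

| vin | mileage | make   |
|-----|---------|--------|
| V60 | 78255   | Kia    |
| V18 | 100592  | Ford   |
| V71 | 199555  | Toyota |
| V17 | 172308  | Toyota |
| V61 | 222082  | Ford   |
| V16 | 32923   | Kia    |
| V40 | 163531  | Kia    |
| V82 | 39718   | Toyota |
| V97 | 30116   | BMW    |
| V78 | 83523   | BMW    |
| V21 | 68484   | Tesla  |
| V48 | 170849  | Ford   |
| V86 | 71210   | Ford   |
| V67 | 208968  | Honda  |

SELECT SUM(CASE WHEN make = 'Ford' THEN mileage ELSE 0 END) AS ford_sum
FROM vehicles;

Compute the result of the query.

vin=V60: ✗
vin=V18: ✓ → 100592
vin=V71: ✗
vin=V17: ✗
vin=V61: ✓ → 222082
vin=V16: ✗
vin=V40: ✗
vin=V82: ✗
vin=V97: ✗
vin=V78: ✗
vin=V21: ✗
vin=V48: ✓ → 170849
vin=V86: ✓ → 71210
vin=V67: ✗
ford_sum = 100592 + 222082 + 170849 + 71210 = 564733

564733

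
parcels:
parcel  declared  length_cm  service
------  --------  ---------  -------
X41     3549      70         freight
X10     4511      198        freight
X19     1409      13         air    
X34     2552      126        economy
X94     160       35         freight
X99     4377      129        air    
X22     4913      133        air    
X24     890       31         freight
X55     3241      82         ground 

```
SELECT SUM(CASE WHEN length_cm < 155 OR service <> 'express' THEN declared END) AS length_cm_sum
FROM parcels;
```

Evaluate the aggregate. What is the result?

25602

parcel=X41: ✓ → 3549
parcel=X10: ✓ → 4511
parcel=X19: ✓ → 1409
parcel=X34: ✓ → 2552
parcel=X94: ✓ → 160
parcel=X99: ✓ → 4377
parcel=X22: ✓ → 4913
parcel=X24: ✓ → 890
parcel=X55: ✓ → 3241
length_cm_sum = 3549 + 4511 + 1409 + 2552 + 160 + 4377 + 4913 + 890 + 3241 = 25602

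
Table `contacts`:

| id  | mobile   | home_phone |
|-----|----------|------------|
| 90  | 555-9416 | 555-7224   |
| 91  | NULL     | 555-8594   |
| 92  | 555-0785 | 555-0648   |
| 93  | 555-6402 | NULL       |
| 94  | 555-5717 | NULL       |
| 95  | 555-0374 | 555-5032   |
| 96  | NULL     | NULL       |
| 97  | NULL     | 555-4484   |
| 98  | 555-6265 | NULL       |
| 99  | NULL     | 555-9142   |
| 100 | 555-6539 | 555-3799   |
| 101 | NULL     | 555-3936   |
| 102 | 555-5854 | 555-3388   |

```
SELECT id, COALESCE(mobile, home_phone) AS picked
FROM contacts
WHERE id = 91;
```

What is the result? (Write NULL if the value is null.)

id = 91: mobile=NULL, home_phone=555-8594.
mobile=NULL, home_phone=555-8594 → 555-8594

555-8594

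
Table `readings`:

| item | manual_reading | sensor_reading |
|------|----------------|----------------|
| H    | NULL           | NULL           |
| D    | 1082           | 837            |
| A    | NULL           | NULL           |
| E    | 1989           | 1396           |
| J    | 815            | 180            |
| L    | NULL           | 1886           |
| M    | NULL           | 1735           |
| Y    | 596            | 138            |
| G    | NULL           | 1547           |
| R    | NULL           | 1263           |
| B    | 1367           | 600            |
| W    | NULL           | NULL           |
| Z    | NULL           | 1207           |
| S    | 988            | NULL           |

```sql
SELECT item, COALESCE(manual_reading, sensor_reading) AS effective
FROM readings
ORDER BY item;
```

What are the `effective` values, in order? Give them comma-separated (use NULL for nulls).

item=A: manual_reading=NULL, sensor_reading=NULL (all NULL) → NULL
item=B: manual_reading=1367 → 1367
item=D: manual_reading=1082 → 1082
item=E: manual_reading=1989 → 1989
item=G: manual_reading=NULL, sensor_reading=1547 → 1547
item=H: manual_reading=NULL, sensor_reading=NULL (all NULL) → NULL
item=J: manual_reading=815 → 815
item=L: manual_reading=NULL, sensor_reading=1886 → 1886
item=M: manual_reading=NULL, sensor_reading=1735 → 1735
item=R: manual_reading=NULL, sensor_reading=1263 → 1263
item=S: manual_reading=988 → 988
item=W: manual_reading=NULL, sensor_reading=NULL (all NULL) → NULL
item=Y: manual_reading=596 → 596
item=Z: manual_reading=NULL, sensor_reading=1207 → 1207

NULL, 1367, 1082, 1989, 1547, NULL, 815, 1886, 1735, 1263, 988, NULL, 596, 1207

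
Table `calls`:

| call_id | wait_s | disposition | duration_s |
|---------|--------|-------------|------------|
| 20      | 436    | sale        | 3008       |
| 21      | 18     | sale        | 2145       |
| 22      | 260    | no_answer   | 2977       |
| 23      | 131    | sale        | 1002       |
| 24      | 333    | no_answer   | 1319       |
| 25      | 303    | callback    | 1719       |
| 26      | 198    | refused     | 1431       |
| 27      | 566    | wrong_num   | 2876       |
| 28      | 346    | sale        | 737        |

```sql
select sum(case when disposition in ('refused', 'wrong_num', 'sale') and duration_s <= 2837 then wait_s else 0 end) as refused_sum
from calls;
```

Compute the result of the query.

693

call_id=20: ✗
call_id=21: ✓ → 18
call_id=22: ✗
call_id=23: ✓ → 131
call_id=24: ✗
call_id=25: ✗
call_id=26: ✓ → 198
call_id=27: ✗
call_id=28: ✓ → 346
refused_sum = 18 + 131 + 198 + 346 = 693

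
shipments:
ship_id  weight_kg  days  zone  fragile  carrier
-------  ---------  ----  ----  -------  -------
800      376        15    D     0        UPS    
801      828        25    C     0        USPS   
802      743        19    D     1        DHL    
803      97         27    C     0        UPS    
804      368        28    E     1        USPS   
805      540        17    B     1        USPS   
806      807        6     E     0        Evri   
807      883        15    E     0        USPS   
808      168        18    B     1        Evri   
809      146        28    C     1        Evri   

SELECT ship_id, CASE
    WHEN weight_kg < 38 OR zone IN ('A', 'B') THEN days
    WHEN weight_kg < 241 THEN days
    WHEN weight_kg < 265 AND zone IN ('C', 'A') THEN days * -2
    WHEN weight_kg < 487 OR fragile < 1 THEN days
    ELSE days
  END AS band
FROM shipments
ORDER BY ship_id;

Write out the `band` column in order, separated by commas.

15, 25, 19, 27, 28, 17, 6, 15, 18, 28

ship_id=800: weight_kg < 487 OR fragile < 1 → 15
ship_id=801: weight_kg < 487 OR fragile < 1 → 25
ship_id=802: ELSE → 19
ship_id=803: weight_kg < 241 → 27
ship_id=804: weight_kg < 487 OR fragile < 1 → 28
ship_id=805: weight_kg < 38 OR zone IN ('A', 'B') → 17
ship_id=806: weight_kg < 487 OR fragile < 1 → 6
ship_id=807: weight_kg < 487 OR fragile < 1 → 15
ship_id=808: weight_kg < 38 OR zone IN ('A', 'B') → 18
ship_id=809: weight_kg < 241 → 28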